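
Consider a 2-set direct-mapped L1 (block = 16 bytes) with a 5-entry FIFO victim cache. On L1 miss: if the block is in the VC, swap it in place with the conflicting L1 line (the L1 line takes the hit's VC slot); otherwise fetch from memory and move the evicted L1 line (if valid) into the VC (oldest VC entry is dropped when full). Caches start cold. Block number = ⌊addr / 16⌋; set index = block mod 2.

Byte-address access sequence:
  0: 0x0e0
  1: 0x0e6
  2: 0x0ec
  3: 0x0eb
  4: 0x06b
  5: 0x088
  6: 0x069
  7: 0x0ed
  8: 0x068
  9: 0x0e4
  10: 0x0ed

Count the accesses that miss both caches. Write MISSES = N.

MISSES = 3

#0 0xe0→b14/s0 MISS; vc=[]
#1 0xe6→b14/s0 L1-HIT; vc=[]
#2 0xec→b14/s0 L1-HIT; vc=[]
#3 0xeb→b14/s0 L1-HIT; vc=[]
#4 0x6b→b6/s0 MISS; vc=[14]
#5 0x88→b8/s0 MISS; vc=[14,6]
#6 0x69→b6/s0 VC-HIT; vc=[14,8]
#7 0xed→b14/s0 VC-HIT; vc=[6,8]
#8 0x68→b6/s0 VC-HIT; vc=[14,8]
#9 0xe4→b14/s0 VC-HIT; vc=[6,8]
#10 0xed→b14/s0 L1-HIT; vc=[6,8]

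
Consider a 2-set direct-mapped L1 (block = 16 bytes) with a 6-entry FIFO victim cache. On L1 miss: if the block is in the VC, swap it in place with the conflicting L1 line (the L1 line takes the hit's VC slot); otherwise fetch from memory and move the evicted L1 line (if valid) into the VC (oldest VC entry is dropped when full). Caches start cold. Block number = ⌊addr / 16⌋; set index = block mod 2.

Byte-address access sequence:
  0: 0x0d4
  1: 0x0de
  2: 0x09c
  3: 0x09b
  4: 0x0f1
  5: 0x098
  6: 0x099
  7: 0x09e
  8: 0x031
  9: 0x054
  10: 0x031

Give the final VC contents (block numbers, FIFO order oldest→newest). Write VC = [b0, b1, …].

0: 0xd4 (blk 13, set 1) → MISS  vc=[]
1: 0xde (blk 13, set 1) → L1-HIT  vc=[]
2: 0x9c (blk 9, set 1) → MISS  vc=[13]
3: 0x9b (blk 9, set 1) → L1-HIT  vc=[13]
4: 0xf1 (blk 15, set 1) → MISS  vc=[13, 9]
5: 0x98 (blk 9, set 1) → VC-HIT  vc=[13, 15]
6: 0x99 (blk 9, set 1) → L1-HIT  vc=[13, 15]
7: 0x9e (blk 9, set 1) → L1-HIT  vc=[13, 15]
8: 0x31 (blk 3, set 1) → MISS  vc=[13, 15, 9]
9: 0x54 (blk 5, set 1) → MISS  vc=[13, 15, 9, 3]
10: 0x31 (blk 3, set 1) → VC-HIT  vc=[13, 15, 9, 5]

VC = [13, 15, 9, 5]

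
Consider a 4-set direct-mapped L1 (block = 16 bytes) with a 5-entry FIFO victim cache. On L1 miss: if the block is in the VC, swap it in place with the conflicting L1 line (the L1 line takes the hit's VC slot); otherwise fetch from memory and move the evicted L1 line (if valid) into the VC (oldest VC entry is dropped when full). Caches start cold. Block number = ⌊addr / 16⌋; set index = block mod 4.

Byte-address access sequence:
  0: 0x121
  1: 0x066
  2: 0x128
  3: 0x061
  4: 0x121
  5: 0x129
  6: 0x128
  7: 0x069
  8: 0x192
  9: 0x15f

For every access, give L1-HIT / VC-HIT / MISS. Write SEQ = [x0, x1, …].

  [0] addr=0x121 blk=18 s=2: MISS | VC []
  [1] addr=0x66 blk=6 s=2: MISS | VC [18]
  [2] addr=0x128 blk=18 s=2: VC-HIT | VC [6]
  [3] addr=0x61 blk=6 s=2: VC-HIT | VC [18]
  [4] addr=0x121 blk=18 s=2: VC-HIT | VC [6]
  [5] addr=0x129 blk=18 s=2: L1-HIT | VC [6]
  [6] addr=0x128 blk=18 s=2: L1-HIT | VC [6]
  [7] addr=0x69 blk=6 s=2: VC-HIT | VC [18]
  [8] addr=0x192 blk=25 s=1: MISS | VC [18]
  [9] addr=0x15f blk=21 s=1: MISS | VC [18, 25]

SEQ = [MISS, MISS, VC-HIT, VC-HIT, VC-HIT, L1-HIT, L1-HIT, VC-HIT, MISS, MISS]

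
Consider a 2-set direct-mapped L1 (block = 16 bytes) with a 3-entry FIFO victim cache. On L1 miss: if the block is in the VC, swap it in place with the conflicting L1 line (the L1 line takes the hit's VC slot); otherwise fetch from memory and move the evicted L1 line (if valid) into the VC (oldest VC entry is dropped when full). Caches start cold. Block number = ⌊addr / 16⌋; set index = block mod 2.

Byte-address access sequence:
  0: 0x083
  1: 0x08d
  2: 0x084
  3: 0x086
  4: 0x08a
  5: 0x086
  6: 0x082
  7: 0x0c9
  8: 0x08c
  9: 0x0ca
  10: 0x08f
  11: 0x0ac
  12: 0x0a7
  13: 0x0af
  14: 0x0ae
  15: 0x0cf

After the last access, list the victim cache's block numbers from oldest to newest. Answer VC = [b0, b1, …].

VC = [10, 8]

#0 0x83→b8/s0 MISS; vc=[]
#1 0x8d→b8/s0 L1-HIT; vc=[]
#2 0x84→b8/s0 L1-HIT; vc=[]
#3 0x86→b8/s0 L1-HIT; vc=[]
#4 0x8a→b8/s0 L1-HIT; vc=[]
#5 0x86→b8/s0 L1-HIT; vc=[]
#6 0x82→b8/s0 L1-HIT; vc=[]
#7 0xc9→b12/s0 MISS; vc=[8]
#8 0x8c→b8/s0 VC-HIT; vc=[12]
#9 0xca→b12/s0 VC-HIT; vc=[8]
#10 0x8f→b8/s0 VC-HIT; vc=[12]
#11 0xac→b10/s0 MISS; vc=[12,8]
#12 0xa7→b10/s0 L1-HIT; vc=[12,8]
#13 0xaf→b10/s0 L1-HIT; vc=[12,8]
#14 0xae→b10/s0 L1-HIT; vc=[12,8]
#15 0xcf→b12/s0 VC-HIT; vc=[10,8]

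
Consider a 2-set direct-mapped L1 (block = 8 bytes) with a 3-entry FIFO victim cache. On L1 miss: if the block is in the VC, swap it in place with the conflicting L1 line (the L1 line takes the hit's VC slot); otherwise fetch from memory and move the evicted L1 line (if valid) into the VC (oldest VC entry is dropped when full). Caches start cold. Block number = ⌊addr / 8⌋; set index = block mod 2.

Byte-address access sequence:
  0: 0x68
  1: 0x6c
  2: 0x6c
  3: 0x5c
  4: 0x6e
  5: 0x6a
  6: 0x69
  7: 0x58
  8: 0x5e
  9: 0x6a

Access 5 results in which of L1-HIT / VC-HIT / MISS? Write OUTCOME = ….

OUTCOME = L1-HIT

0: 0x68 (blk 13, set 1) → MISS  vc=[]
1: 0x6c (blk 13, set 1) → L1-HIT  vc=[]
2: 0x6c (blk 13, set 1) → L1-HIT  vc=[]
3: 0x5c (blk 11, set 1) → MISS  vc=[13]
4: 0x6e (blk 13, set 1) → VC-HIT  vc=[11]
5: 0x6a (blk 13, set 1) → L1-HIT  vc=[11]
6: 0x69 (blk 13, set 1) → L1-HIT  vc=[11]
7: 0x58 (blk 11, set 1) → VC-HIT  vc=[13]
8: 0x5e (blk 11, set 1) → L1-HIT  vc=[13]
9: 0x6a (blk 13, set 1) → VC-HIT  vc=[11]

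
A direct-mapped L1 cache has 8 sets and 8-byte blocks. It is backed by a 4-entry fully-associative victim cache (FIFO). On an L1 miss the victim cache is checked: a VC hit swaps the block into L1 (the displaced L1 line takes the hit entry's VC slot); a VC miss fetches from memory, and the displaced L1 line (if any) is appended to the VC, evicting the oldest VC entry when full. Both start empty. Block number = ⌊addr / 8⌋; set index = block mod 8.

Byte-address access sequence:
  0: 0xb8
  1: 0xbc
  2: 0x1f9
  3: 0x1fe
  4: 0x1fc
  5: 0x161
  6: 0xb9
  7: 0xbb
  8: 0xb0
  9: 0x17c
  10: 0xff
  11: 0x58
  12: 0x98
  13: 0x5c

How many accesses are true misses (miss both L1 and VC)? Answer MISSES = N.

0: 0xb8 (blk 23, set 7) → MISS  vc=[]
1: 0xbc (blk 23, set 7) → L1-HIT  vc=[]
2: 0x1f9 (blk 63, set 7) → MISS  vc=[23]
3: 0x1fe (blk 63, set 7) → L1-HIT  vc=[23]
4: 0x1fc (blk 63, set 7) → L1-HIT  vc=[23]
5: 0x161 (blk 44, set 4) → MISS  vc=[23]
6: 0xb9 (blk 23, set 7) → VC-HIT  vc=[63]
7: 0xbb (blk 23, set 7) → L1-HIT  vc=[63]
8: 0xb0 (blk 22, set 6) → MISS  vc=[63]
9: 0x17c (blk 47, set 7) → MISS  vc=[63, 23]
10: 0xff (blk 31, set 7) → MISS  vc=[63, 23, 47]
11: 0x58 (blk 11, set 3) → MISS  vc=[63, 23, 47]
12: 0x98 (blk 19, set 3) → MISS  vc=[63, 23, 47, 11]
13: 0x5c (blk 11, set 3) → VC-HIT  vc=[63, 23, 47, 19]

MISSES = 8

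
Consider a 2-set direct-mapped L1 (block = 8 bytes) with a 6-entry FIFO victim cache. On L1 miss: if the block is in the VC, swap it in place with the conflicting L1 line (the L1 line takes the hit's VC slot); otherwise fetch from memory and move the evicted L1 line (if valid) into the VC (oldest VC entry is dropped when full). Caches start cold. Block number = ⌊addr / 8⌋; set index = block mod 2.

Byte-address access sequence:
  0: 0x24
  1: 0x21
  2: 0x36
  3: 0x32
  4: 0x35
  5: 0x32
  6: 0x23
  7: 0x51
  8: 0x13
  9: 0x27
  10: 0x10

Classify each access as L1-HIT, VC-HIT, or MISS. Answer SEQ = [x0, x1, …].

0: 0x24 (blk 4, set 0) → MISS  vc=[]
1: 0x21 (blk 4, set 0) → L1-HIT  vc=[]
2: 0x36 (blk 6, set 0) → MISS  vc=[4]
3: 0x32 (blk 6, set 0) → L1-HIT  vc=[4]
4: 0x35 (blk 6, set 0) → L1-HIT  vc=[4]
5: 0x32 (blk 6, set 0) → L1-HIT  vc=[4]
6: 0x23 (blk 4, set 0) → VC-HIT  vc=[6]
7: 0x51 (blk 10, set 0) → MISS  vc=[6, 4]
8: 0x13 (blk 2, set 0) → MISS  vc=[6, 4, 10]
9: 0x27 (blk 4, set 0) → VC-HIT  vc=[6, 2, 10]
10: 0x10 (blk 2, set 0) → VC-HIT  vc=[6, 4, 10]

SEQ = [MISS, L1-HIT, MISS, L1-HIT, L1-HIT, L1-HIT, VC-HIT, MISS, MISS, VC-HIT, VC-HIT]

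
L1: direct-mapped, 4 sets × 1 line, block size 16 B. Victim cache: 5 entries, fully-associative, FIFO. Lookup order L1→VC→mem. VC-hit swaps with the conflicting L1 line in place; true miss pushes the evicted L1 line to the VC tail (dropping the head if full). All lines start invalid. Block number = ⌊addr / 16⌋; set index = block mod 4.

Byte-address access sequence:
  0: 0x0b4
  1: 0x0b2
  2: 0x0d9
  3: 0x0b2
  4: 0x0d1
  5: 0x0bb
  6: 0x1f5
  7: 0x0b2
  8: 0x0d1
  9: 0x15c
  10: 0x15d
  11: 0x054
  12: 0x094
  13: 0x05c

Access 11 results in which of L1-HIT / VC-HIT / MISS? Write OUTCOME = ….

OUTCOME = MISS

0: 0xb4 (blk 11, set 3) → MISS  vc=[]
1: 0xb2 (blk 11, set 3) → L1-HIT  vc=[]
2: 0xd9 (blk 13, set 1) → MISS  vc=[]
3: 0xb2 (blk 11, set 3) → L1-HIT  vc=[]
4: 0xd1 (blk 13, set 1) → L1-HIT  vc=[]
5: 0xbb (blk 11, set 3) → L1-HIT  vc=[]
6: 0x1f5 (blk 31, set 3) → MISS  vc=[11]
7: 0xb2 (blk 11, set 3) → VC-HIT  vc=[31]
8: 0xd1 (blk 13, set 1) → L1-HIT  vc=[31]
9: 0x15c (blk 21, set 1) → MISS  vc=[31, 13]
10: 0x15d (blk 21, set 1) → L1-HIT  vc=[31, 13]
11: 0x54 (blk 5, set 1) → MISS  vc=[31, 13, 21]
12: 0x94 (blk 9, set 1) → MISS  vc=[31, 13, 21, 5]
13: 0x5c (blk 5, set 1) → VC-HIT  vc=[31, 13, 21, 9]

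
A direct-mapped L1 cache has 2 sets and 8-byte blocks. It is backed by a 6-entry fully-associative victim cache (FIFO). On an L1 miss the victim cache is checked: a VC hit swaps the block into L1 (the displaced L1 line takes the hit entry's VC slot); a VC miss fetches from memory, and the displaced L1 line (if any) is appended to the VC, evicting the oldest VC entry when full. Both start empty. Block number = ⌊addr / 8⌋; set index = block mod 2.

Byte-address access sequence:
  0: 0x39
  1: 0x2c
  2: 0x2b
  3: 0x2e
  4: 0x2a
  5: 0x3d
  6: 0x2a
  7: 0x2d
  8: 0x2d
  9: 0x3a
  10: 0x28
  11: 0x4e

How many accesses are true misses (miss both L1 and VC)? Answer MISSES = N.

0: 0x39 (blk 7, set 1) → MISS  vc=[]
1: 0x2c (blk 5, set 1) → MISS  vc=[7]
2: 0x2b (blk 5, set 1) → L1-HIT  vc=[7]
3: 0x2e (blk 5, set 1) → L1-HIT  vc=[7]
4: 0x2a (blk 5, set 1) → L1-HIT  vc=[7]
5: 0x3d (blk 7, set 1) → VC-HIT  vc=[5]
6: 0x2a (blk 5, set 1) → VC-HIT  vc=[7]
7: 0x2d (blk 5, set 1) → L1-HIT  vc=[7]
8: 0x2d (blk 5, set 1) → L1-HIT  vc=[7]
9: 0x3a (blk 7, set 1) → VC-HIT  vc=[5]
10: 0x28 (blk 5, set 1) → VC-HIT  vc=[7]
11: 0x4e (blk 9, set 1) → MISS  vc=[7, 5]

MISSES = 3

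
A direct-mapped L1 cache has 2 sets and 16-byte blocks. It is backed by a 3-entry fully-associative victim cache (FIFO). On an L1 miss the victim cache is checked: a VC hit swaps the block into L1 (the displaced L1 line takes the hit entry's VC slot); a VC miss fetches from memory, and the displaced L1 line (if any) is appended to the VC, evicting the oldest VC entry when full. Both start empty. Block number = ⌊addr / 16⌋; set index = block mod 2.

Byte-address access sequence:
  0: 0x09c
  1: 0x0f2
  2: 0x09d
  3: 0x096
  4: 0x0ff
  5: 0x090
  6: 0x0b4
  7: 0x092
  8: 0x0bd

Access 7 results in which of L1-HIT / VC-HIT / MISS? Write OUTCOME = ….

OUTCOME = VC-HIT

#0 0x9c→b9/s1 MISS; vc=[]
#1 0xf2→b15/s1 MISS; vc=[9]
#2 0x9d→b9/s1 VC-HIT; vc=[15]
#3 0x96→b9/s1 L1-HIT; vc=[15]
#4 0xff→b15/s1 VC-HIT; vc=[9]
#5 0x90→b9/s1 VC-HIT; vc=[15]
#6 0xb4→b11/s1 MISS; vc=[15,9]
#7 0x92→b9/s1 VC-HIT; vc=[15,11]
#8 0xbd→b11/s1 VC-HIT; vc=[15,9]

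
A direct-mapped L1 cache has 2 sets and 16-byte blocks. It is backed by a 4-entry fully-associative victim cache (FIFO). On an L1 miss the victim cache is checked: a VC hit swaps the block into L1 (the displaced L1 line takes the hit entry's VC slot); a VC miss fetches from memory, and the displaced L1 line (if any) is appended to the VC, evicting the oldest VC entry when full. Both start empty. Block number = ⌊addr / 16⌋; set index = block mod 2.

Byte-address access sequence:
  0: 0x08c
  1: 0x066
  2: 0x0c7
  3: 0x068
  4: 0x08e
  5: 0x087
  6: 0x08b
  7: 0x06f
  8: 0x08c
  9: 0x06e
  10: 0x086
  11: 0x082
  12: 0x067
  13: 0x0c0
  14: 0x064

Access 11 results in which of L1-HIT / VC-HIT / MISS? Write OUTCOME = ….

OUTCOME = L1-HIT

  [0] addr=0x8c blk=8 s=0: MISS | VC []
  [1] addr=0x66 blk=6 s=0: MISS | VC [8]
  [2] addr=0xc7 blk=12 s=0: MISS | VC [8, 6]
  [3] addr=0x68 blk=6 s=0: VC-HIT | VC [8, 12]
  [4] addr=0x8e blk=8 s=0: VC-HIT | VC [6, 12]
  [5] addr=0x87 blk=8 s=0: L1-HIT | VC [6, 12]
  [6] addr=0x8b blk=8 s=0: L1-HIT | VC [6, 12]
  [7] addr=0x6f blk=6 s=0: VC-HIT | VC [8, 12]
  [8] addr=0x8c blk=8 s=0: VC-HIT | VC [6, 12]
  [9] addr=0x6e blk=6 s=0: VC-HIT | VC [8, 12]
  [10] addr=0x86 blk=8 s=0: VC-HIT | VC [6, 12]
  [11] addr=0x82 blk=8 s=0: L1-HIT | VC [6, 12]
  [12] addr=0x67 blk=6 s=0: VC-HIT | VC [8, 12]
  [13] addr=0xc0 blk=12 s=0: VC-HIT | VC [8, 6]
  [14] addr=0x64 blk=6 s=0: VC-HIT | VC [8, 12]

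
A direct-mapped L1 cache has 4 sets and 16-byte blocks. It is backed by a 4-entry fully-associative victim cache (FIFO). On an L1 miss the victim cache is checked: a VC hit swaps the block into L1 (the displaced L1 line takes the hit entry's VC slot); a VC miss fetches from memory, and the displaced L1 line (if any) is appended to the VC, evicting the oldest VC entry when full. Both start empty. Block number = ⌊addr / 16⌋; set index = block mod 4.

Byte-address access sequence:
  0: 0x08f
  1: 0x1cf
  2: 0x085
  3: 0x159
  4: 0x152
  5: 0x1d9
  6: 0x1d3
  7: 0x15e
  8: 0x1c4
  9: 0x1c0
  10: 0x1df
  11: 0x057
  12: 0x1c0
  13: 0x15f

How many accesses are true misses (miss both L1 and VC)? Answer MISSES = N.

MISSES = 5

#0 0x8f→b8/s0 MISS; vc=[]
#1 0x1cf→b28/s0 MISS; vc=[8]
#2 0x85→b8/s0 VC-HIT; vc=[28]
#3 0x159→b21/s1 MISS; vc=[28]
#4 0x152→b21/s1 L1-HIT; vc=[28]
#5 0x1d9→b29/s1 MISS; vc=[28,21]
#6 0x1d3→b29/s1 L1-HIT; vc=[28,21]
#7 0x15e→b21/s1 VC-HIT; vc=[28,29]
#8 0x1c4→b28/s0 VC-HIT; vc=[8,29]
#9 0x1c0→b28/s0 L1-HIT; vc=[8,29]
#10 0x1df→b29/s1 VC-HIT; vc=[8,21]
#11 0x57→b5/s1 MISS; vc=[8,21,29]
#12 0x1c0→b28/s0 L1-HIT; vc=[8,21,29]
#13 0x15f→b21/s1 VC-HIT; vc=[8,5,29]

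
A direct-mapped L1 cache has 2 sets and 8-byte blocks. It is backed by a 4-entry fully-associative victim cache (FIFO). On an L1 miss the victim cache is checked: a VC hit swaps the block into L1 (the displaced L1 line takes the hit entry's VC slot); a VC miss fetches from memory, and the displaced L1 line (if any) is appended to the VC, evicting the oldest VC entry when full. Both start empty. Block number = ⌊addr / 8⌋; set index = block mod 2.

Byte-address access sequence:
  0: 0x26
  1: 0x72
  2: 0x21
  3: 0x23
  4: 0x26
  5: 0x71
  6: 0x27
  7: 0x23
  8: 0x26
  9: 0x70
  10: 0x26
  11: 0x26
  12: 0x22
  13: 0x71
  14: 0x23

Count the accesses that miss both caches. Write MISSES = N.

MISSES = 2

0: 0x26 (blk 4, set 0) → MISS  vc=[]
1: 0x72 (blk 14, set 0) → MISS  vc=[4]
2: 0x21 (blk 4, set 0) → VC-HIT  vc=[14]
3: 0x23 (blk 4, set 0) → L1-HIT  vc=[14]
4: 0x26 (blk 4, set 0) → L1-HIT  vc=[14]
5: 0x71 (blk 14, set 0) → VC-HIT  vc=[4]
6: 0x27 (blk 4, set 0) → VC-HIT  vc=[14]
7: 0x23 (blk 4, set 0) → L1-HIT  vc=[14]
8: 0x26 (blk 4, set 0) → L1-HIT  vc=[14]
9: 0x70 (blk 14, set 0) → VC-HIT  vc=[4]
10: 0x26 (blk 4, set 0) → VC-HIT  vc=[14]
11: 0x26 (blk 4, set 0) → L1-HIT  vc=[14]
12: 0x22 (blk 4, set 0) → L1-HIT  vc=[14]
13: 0x71 (blk 14, set 0) → VC-HIT  vc=[4]
14: 0x23 (blk 4, set 0) → VC-HIT  vc=[14]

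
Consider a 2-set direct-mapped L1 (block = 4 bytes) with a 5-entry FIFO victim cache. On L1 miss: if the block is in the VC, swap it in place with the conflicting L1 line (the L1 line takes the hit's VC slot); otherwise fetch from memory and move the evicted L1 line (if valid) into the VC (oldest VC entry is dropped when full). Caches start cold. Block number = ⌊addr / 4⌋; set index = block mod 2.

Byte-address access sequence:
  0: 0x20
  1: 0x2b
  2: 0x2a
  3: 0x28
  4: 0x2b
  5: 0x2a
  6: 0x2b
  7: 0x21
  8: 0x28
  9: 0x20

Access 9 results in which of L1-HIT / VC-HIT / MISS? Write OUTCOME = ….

OUTCOME = VC-HIT

0: 0x20 (blk 8, set 0) → MISS  vc=[]
1: 0x2b (blk 10, set 0) → MISS  vc=[8]
2: 0x2a (blk 10, set 0) → L1-HIT  vc=[8]
3: 0x28 (blk 10, set 0) → L1-HIT  vc=[8]
4: 0x2b (blk 10, set 0) → L1-HIT  vc=[8]
5: 0x2a (blk 10, set 0) → L1-HIT  vc=[8]
6: 0x2b (blk 10, set 0) → L1-HIT  vc=[8]
7: 0x21 (blk 8, set 0) → VC-HIT  vc=[10]
8: 0x28 (blk 10, set 0) → VC-HIT  vc=[8]
9: 0x20 (blk 8, set 0) → VC-HIT  vc=[10]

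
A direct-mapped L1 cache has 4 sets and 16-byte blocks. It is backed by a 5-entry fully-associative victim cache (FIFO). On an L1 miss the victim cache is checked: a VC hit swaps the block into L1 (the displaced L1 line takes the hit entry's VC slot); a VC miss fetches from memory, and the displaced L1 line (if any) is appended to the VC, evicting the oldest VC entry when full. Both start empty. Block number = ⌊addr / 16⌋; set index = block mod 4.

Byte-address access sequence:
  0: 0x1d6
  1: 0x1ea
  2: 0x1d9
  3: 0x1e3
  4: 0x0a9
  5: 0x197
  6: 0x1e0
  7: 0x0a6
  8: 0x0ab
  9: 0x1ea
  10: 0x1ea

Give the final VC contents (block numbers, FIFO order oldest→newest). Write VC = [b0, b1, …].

VC = [10, 29]

#0 0x1d6→b29/s1 MISS; vc=[]
#1 0x1ea→b30/s2 MISS; vc=[]
#2 0x1d9→b29/s1 L1-HIT; vc=[]
#3 0x1e3→b30/s2 L1-HIT; vc=[]
#4 0xa9→b10/s2 MISS; vc=[30]
#5 0x197→b25/s1 MISS; vc=[30,29]
#6 0x1e0→b30/s2 VC-HIT; vc=[10,29]
#7 0xa6→b10/s2 VC-HIT; vc=[30,29]
#8 0xab→b10/s2 L1-HIT; vc=[30,29]
#9 0x1ea→b30/s2 VC-HIT; vc=[10,29]
#10 0x1ea→b30/s2 L1-HIT; vc=[10,29]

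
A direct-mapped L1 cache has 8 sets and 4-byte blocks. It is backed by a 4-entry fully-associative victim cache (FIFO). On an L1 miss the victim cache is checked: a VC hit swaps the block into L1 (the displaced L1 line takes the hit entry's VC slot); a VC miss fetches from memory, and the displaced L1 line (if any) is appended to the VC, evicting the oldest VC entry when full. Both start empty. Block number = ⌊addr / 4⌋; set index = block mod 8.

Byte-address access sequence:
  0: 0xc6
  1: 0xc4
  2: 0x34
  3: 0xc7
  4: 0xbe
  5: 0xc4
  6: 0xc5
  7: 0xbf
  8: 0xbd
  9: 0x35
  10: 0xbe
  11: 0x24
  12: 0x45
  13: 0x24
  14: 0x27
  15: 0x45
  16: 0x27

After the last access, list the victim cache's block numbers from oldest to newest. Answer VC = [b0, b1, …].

  [0] addr=0xc6 blk=49 s=1: MISS | VC []
  [1] addr=0xc4 blk=49 s=1: L1-HIT | VC []
  [2] addr=0x34 blk=13 s=5: MISS | VC []
  [3] addr=0xc7 blk=49 s=1: L1-HIT | VC []
  [4] addr=0xbe blk=47 s=7: MISS | VC []
  [5] addr=0xc4 blk=49 s=1: L1-HIT | VC []
  [6] addr=0xc5 blk=49 s=1: L1-HIT | VC []
  [7] addr=0xbf blk=47 s=7: L1-HIT | VC []
  [8] addr=0xbd blk=47 s=7: L1-HIT | VC []
  [9] addr=0x35 blk=13 s=5: L1-HIT | VC []
  [10] addr=0xbe blk=47 s=7: L1-HIT | VC []
  [11] addr=0x24 blk=9 s=1: MISS | VC [49]
  [12] addr=0x45 blk=17 s=1: MISS | VC [49, 9]
  [13] addr=0x24 blk=9 s=1: VC-HIT | VC [49, 17]
  [14] addr=0x27 blk=9 s=1: L1-HIT | VC [49, 17]
  [15] addr=0x45 blk=17 s=1: VC-HIT | VC [49, 9]
  [16] addr=0x27 blk=9 s=1: VC-HIT | VC [49, 17]

VC = [49, 17]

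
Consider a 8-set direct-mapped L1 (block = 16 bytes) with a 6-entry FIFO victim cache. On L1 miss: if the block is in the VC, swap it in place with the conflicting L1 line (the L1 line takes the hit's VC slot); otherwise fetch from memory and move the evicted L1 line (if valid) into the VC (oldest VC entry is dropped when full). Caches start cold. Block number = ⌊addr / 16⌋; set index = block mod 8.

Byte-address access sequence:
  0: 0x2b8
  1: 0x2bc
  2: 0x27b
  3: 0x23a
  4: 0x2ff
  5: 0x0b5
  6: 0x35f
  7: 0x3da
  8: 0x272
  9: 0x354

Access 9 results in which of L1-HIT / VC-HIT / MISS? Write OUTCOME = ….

0: 0x2b8 (blk 43, set 3) → MISS  vc=[]
1: 0x2bc (blk 43, set 3) → L1-HIT  vc=[]
2: 0x27b (blk 39, set 7) → MISS  vc=[]
3: 0x23a (blk 35, set 3) → MISS  vc=[43]
4: 0x2ff (blk 47, set 7) → MISS  vc=[43, 39]
5: 0xb5 (blk 11, set 3) → MISS  vc=[43, 39, 35]
6: 0x35f (blk 53, set 5) → MISS  vc=[43, 39, 35]
7: 0x3da (blk 61, set 5) → MISS  vc=[43, 39, 35, 53]
8: 0x272 (blk 39, set 7) → VC-HIT  vc=[43, 47, 35, 53]
9: 0x354 (blk 53, set 5) → VC-HIT  vc=[43, 47, 35, 61]

OUTCOME = VC-HIT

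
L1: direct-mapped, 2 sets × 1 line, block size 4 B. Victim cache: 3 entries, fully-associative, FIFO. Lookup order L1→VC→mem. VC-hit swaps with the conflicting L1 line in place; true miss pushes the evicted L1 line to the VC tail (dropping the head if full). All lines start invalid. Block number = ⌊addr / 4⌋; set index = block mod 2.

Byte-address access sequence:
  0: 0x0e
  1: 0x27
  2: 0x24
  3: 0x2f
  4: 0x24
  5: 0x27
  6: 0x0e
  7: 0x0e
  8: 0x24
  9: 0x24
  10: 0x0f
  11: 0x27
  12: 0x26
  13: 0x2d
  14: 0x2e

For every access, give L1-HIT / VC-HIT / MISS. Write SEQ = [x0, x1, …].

SEQ = [MISS, MISS, L1-HIT, MISS, VC-HIT, L1-HIT, VC-HIT, L1-HIT, VC-HIT, L1-HIT, VC-HIT, VC-HIT, L1-HIT, VC-HIT, L1-HIT]

#0 0xe→b3/s1 MISS; vc=[]
#1 0x27→b9/s1 MISS; vc=[3]
#2 0x24→b9/s1 L1-HIT; vc=[3]
#3 0x2f→b11/s1 MISS; vc=[3,9]
#4 0x24→b9/s1 VC-HIT; vc=[3,11]
#5 0x27→b9/s1 L1-HIT; vc=[3,11]
#6 0xe→b3/s1 VC-HIT; vc=[9,11]
#7 0xe→b3/s1 L1-HIT; vc=[9,11]
#8 0x24→b9/s1 VC-HIT; vc=[3,11]
#9 0x24→b9/s1 L1-HIT; vc=[3,11]
#10 0xf→b3/s1 VC-HIT; vc=[9,11]
#11 0x27→b9/s1 VC-HIT; vc=[3,11]
#12 0x26→b9/s1 L1-HIT; vc=[3,11]
#13 0x2d→b11/s1 VC-HIT; vc=[3,9]
#14 0x2e→b11/s1 L1-HIT; vc=[3,9]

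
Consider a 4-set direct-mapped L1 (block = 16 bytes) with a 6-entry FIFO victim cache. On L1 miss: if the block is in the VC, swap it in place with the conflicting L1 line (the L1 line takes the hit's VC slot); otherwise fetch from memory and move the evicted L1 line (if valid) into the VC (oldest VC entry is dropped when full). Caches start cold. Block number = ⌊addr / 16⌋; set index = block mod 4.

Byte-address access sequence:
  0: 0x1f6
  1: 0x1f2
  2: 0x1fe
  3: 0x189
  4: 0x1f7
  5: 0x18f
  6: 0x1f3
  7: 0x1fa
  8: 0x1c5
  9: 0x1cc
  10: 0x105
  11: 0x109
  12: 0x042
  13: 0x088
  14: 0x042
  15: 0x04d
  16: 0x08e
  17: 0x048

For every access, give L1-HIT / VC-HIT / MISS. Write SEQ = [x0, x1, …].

#0 0x1f6→b31/s3 MISS; vc=[]
#1 0x1f2→b31/s3 L1-HIT; vc=[]
#2 0x1fe→b31/s3 L1-HIT; vc=[]
#3 0x189→b24/s0 MISS; vc=[]
#4 0x1f7→b31/s3 L1-HIT; vc=[]
#5 0x18f→b24/s0 L1-HIT; vc=[]
#6 0x1f3→b31/s3 L1-HIT; vc=[]
#7 0x1fa→b31/s3 L1-HIT; vc=[]
#8 0x1c5→b28/s0 MISS; vc=[24]
#9 0x1cc→b28/s0 L1-HIT; vc=[24]
#10 0x105→b16/s0 MISS; vc=[24,28]
#11 0x109→b16/s0 L1-HIT; vc=[24,28]
#12 0x42→b4/s0 MISS; vc=[24,28,16]
#13 0x88→b8/s0 MISS; vc=[24,28,16,4]
#14 0x42→b4/s0 VC-HIT; vc=[24,28,16,8]
#15 0x4d→b4/s0 L1-HIT; vc=[24,28,16,8]
#16 0x8e→b8/s0 VC-HIT; vc=[24,28,16,4]
#17 0x48→b4/s0 VC-HIT; vc=[24,28,16,8]

SEQ = [MISS, L1-HIT, L1-HIT, MISS, L1-HIT, L1-HIT, L1-HIT, L1-HIT, MISS, L1-HIT, MISS, L1-HIT, MISS, MISS, VC-HIT, L1-HIT, VC-HIT, VC-HIT]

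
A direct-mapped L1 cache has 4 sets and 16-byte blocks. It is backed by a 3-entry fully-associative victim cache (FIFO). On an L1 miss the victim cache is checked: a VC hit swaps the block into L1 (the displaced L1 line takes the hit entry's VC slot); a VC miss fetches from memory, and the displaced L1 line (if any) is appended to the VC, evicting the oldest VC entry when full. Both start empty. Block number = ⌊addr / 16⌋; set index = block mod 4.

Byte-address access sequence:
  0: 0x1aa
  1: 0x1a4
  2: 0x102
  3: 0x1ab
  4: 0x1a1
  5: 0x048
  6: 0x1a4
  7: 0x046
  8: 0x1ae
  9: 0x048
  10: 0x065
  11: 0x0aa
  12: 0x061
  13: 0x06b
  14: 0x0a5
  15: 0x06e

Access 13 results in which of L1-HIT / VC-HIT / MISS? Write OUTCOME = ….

  [0] addr=0x1aa blk=26 s=2: MISS | VC []
  [1] addr=0x1a4 blk=26 s=2: L1-HIT | VC []
  [2] addr=0x102 blk=16 s=0: MISS | VC []
  [3] addr=0x1ab blk=26 s=2: L1-HIT | VC []
  [4] addr=0x1a1 blk=26 s=2: L1-HIT | VC []
  [5] addr=0x48 blk=4 s=0: MISS | VC [16]
  [6] addr=0x1a4 blk=26 s=2: L1-HIT | VC [16]
  [7] addr=0x46 blk=4 s=0: L1-HIT | VC [16]
  [8] addr=0x1ae blk=26 s=2: L1-HIT | VC [16]
  [9] addr=0x48 blk=4 s=0: L1-HIT | VC [16]
  [10] addr=0x65 blk=6 s=2: MISS | VC [16, 26]
  [11] addr=0xaa blk=10 s=2: MISS | VC [16, 26, 6]
  [12] addr=0x61 blk=6 s=2: VC-HIT | VC [16, 26, 10]
  [13] addr=0x6b blk=6 s=2: L1-HIT | VC [16, 26, 10]
  [14] addr=0xa5 blk=10 s=2: VC-HIT | VC [16, 26, 6]
  [15] addr=0x6e blk=6 s=2: VC-HIT | VC [16, 26, 10]

OUTCOME = L1-HIT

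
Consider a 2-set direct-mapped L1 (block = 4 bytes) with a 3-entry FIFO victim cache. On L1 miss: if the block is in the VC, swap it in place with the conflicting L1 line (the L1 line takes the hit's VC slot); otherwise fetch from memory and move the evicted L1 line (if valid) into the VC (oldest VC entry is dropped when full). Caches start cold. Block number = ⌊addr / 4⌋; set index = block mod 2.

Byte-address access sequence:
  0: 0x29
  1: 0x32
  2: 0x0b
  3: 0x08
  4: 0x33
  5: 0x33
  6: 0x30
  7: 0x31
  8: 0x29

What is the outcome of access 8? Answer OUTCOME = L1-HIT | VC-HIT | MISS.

OUTCOME = VC-HIT

0: 0x29 (blk 10, set 0) → MISS  vc=[]
1: 0x32 (blk 12, set 0) → MISS  vc=[10]
2: 0xb (blk 2, set 0) → MISS  vc=[10, 12]
3: 0x8 (blk 2, set 0) → L1-HIT  vc=[10, 12]
4: 0x33 (blk 12, set 0) → VC-HIT  vc=[10, 2]
5: 0x33 (blk 12, set 0) → L1-HIT  vc=[10, 2]
6: 0x30 (blk 12, set 0) → L1-HIT  vc=[10, 2]
7: 0x31 (blk 12, set 0) → L1-HIT  vc=[10, 2]
8: 0x29 (blk 10, set 0) → VC-HIT  vc=[12, 2]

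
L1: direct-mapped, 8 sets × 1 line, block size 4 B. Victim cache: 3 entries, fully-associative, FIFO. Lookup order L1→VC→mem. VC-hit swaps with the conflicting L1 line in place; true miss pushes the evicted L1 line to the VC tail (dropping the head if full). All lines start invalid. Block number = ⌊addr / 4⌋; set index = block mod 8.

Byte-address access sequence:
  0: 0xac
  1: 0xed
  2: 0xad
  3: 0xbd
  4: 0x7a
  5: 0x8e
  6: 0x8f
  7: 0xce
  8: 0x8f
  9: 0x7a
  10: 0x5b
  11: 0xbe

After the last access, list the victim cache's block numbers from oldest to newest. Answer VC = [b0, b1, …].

VC = [43, 51, 30]

  [0] addr=0xac blk=43 s=3: MISS | VC []
  [1] addr=0xed blk=59 s=3: MISS | VC [43]
  [2] addr=0xad blk=43 s=3: VC-HIT | VC [59]
  [3] addr=0xbd blk=47 s=7: MISS | VC [59]
  [4] addr=0x7a blk=30 s=6: MISS | VC [59]
  [5] addr=0x8e blk=35 s=3: MISS | VC [59, 43]
  [6] addr=0x8f blk=35 s=3: L1-HIT | VC [59, 43]
  [7] addr=0xce blk=51 s=3: MISS | VC [59, 43, 35]
  [8] addr=0x8f blk=35 s=3: VC-HIT | VC [59, 43, 51]
  [9] addr=0x7a blk=30 s=6: L1-HIT | VC [59, 43, 51]
  [10] addr=0x5b blk=22 s=6: MISS | VC [43, 51, 30]
  [11] addr=0xbe blk=47 s=7: L1-HIT | VC [43, 51, 30]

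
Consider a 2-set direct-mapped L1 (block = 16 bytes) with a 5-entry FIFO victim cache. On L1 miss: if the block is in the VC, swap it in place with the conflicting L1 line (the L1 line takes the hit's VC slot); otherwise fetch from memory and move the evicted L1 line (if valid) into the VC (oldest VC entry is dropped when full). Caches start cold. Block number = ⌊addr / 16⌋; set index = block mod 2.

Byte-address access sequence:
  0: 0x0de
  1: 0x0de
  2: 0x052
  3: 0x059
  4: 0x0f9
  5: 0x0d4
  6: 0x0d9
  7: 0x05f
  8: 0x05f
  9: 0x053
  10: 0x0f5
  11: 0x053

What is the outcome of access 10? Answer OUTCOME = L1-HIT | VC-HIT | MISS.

OUTCOME = VC-HIT

  [0] addr=0xde blk=13 s=1: MISS | VC []
  [1] addr=0xde blk=13 s=1: L1-HIT | VC []
  [2] addr=0x52 blk=5 s=1: MISS | VC [13]
  [3] addr=0x59 blk=5 s=1: L1-HIT | VC [13]
  [4] addr=0xf9 blk=15 s=1: MISS | VC [13, 5]
  [5] addr=0xd4 blk=13 s=1: VC-HIT | VC [15, 5]
  [6] addr=0xd9 blk=13 s=1: L1-HIT | VC [15, 5]
  [7] addr=0x5f blk=5 s=1: VC-HIT | VC [15, 13]
  [8] addr=0x5f blk=5 s=1: L1-HIT | VC [15, 13]
  [9] addr=0x53 blk=5 s=1: L1-HIT | VC [15, 13]
  [10] addr=0xf5 blk=15 s=1: VC-HIT | VC [5, 13]
  [11] addr=0x53 blk=5 s=1: VC-HIT | VC [15, 13]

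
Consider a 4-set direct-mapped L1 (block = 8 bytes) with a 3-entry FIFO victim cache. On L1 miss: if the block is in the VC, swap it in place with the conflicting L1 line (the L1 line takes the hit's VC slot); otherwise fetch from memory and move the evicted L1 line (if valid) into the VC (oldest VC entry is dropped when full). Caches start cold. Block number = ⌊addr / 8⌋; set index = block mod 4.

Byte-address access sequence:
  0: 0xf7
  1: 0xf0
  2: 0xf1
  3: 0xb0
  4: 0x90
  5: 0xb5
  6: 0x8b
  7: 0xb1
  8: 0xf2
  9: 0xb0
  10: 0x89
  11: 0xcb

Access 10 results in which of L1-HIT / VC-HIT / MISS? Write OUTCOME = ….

OUTCOME = L1-HIT

0: 0xf7 (blk 30, set 2) → MISS  vc=[]
1: 0xf0 (blk 30, set 2) → L1-HIT  vc=[]
2: 0xf1 (blk 30, set 2) → L1-HIT  vc=[]
3: 0xb0 (blk 22, set 2) → MISS  vc=[30]
4: 0x90 (blk 18, set 2) → MISS  vc=[30, 22]
5: 0xb5 (blk 22, set 2) → VC-HIT  vc=[30, 18]
6: 0x8b (blk 17, set 1) → MISS  vc=[30, 18]
7: 0xb1 (blk 22, set 2) → L1-HIT  vc=[30, 18]
8: 0xf2 (blk 30, set 2) → VC-HIT  vc=[22, 18]
9: 0xb0 (blk 22, set 2) → VC-HIT  vc=[30, 18]
10: 0x89 (blk 17, set 1) → L1-HIT  vc=[30, 18]
11: 0xcb (blk 25, set 1) → MISS  vc=[30, 18, 17]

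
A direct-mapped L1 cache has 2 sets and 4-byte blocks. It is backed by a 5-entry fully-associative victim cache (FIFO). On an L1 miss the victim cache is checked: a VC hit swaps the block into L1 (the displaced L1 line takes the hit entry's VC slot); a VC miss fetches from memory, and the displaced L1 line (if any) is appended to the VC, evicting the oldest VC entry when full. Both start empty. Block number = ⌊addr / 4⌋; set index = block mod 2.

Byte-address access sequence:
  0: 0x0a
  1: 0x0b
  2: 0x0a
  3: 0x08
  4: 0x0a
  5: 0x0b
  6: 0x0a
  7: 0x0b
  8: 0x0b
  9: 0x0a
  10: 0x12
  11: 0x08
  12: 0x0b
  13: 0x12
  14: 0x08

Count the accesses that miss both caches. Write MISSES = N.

MISSES = 2

#0 0xa→b2/s0 MISS; vc=[]
#1 0xb→b2/s0 L1-HIT; vc=[]
#2 0xa→b2/s0 L1-HIT; vc=[]
#3 0x8→b2/s0 L1-HIT; vc=[]
#4 0xa→b2/s0 L1-HIT; vc=[]
#5 0xb→b2/s0 L1-HIT; vc=[]
#6 0xa→b2/s0 L1-HIT; vc=[]
#7 0xb→b2/s0 L1-HIT; vc=[]
#8 0xb→b2/s0 L1-HIT; vc=[]
#9 0xa→b2/s0 L1-HIT; vc=[]
#10 0x12→b4/s0 MISS; vc=[2]
#11 0x8→b2/s0 VC-HIT; vc=[4]
#12 0xb→b2/s0 L1-HIT; vc=[4]
#13 0x12→b4/s0 VC-HIT; vc=[2]
#14 0x8→b2/s0 VC-HIT; vc=[4]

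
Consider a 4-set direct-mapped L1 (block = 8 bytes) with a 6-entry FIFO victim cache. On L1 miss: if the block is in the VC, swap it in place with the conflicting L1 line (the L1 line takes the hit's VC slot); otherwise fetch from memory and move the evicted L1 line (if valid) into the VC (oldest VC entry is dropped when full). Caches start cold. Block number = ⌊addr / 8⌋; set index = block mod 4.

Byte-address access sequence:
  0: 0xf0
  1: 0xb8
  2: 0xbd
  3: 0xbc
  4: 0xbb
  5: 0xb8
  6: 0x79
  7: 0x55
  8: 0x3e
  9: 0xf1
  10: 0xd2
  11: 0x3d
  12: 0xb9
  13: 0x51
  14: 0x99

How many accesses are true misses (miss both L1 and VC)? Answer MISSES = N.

  [0] addr=0xf0 blk=30 s=2: MISS | VC []
  [1] addr=0xb8 blk=23 s=3: MISS | VC []
  [2] addr=0xbd blk=23 s=3: L1-HIT | VC []
  [3] addr=0xbc blk=23 s=3: L1-HIT | VC []
  [4] addr=0xbb blk=23 s=3: L1-HIT | VC []
  [5] addr=0xb8 blk=23 s=3: L1-HIT | VC []
  [6] addr=0x79 blk=15 s=3: MISS | VC [23]
  [7] addr=0x55 blk=10 s=2: MISS | VC [23, 30]
  [8] addr=0x3e blk=7 s=3: MISS | VC [23, 30, 15]
  [9] addr=0xf1 blk=30 s=2: VC-HIT | VC [23, 10, 15]
  [10] addr=0xd2 blk=26 s=2: MISS | VC [23, 10, 15, 30]
  [11] addr=0x3d blk=7 s=3: L1-HIT | VC [23, 10, 15, 30]
  [12] addr=0xb9 blk=23 s=3: VC-HIT | VC [7, 10, 15, 30]
  [13] addr=0x51 blk=10 s=2: VC-HIT | VC [7, 26, 15, 30]
  [14] addr=0x99 blk=19 s=3: MISS | VC [7, 26, 15, 30, 23]

MISSES = 7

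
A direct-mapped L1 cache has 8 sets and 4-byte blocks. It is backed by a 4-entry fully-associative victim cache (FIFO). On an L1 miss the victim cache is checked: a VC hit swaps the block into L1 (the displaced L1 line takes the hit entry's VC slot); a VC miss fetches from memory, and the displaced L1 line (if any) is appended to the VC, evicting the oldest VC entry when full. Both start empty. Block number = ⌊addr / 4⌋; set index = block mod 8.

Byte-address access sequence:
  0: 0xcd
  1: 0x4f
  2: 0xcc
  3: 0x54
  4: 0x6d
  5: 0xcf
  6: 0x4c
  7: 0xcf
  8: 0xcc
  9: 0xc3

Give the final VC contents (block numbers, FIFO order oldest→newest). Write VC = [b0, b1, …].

  [0] addr=0xcd blk=51 s=3: MISS | VC []
  [1] addr=0x4f blk=19 s=3: MISS | VC [51]
  [2] addr=0xcc blk=51 s=3: VC-HIT | VC [19]
  [3] addr=0x54 blk=21 s=5: MISS | VC [19]
  [4] addr=0x6d blk=27 s=3: MISS | VC [19, 51]
  [5] addr=0xcf blk=51 s=3: VC-HIT | VC [19, 27]
  [6] addr=0x4c blk=19 s=3: VC-HIT | VC [51, 27]
  [7] addr=0xcf blk=51 s=3: VC-HIT | VC [19, 27]
  [8] addr=0xcc blk=51 s=3: L1-HIT | VC [19, 27]
  [9] addr=0xc3 blk=48 s=0: MISS | VC [19, 27]

VC = [19, 27]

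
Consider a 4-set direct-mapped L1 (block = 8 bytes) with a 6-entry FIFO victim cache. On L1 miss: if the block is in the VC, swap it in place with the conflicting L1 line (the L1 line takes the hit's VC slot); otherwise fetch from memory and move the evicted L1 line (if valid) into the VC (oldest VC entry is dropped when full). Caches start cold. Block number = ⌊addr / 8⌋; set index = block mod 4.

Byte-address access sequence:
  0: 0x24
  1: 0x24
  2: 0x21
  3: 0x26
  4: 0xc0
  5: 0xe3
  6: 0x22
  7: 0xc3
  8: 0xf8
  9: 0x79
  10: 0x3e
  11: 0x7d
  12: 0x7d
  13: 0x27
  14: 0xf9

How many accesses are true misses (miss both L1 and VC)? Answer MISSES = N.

0: 0x24 (blk 4, set 0) → MISS  vc=[]
1: 0x24 (blk 4, set 0) → L1-HIT  vc=[]
2: 0x21 (blk 4, set 0) → L1-HIT  vc=[]
3: 0x26 (blk 4, set 0) → L1-HIT  vc=[]
4: 0xc0 (blk 24, set 0) → MISS  vc=[4]
5: 0xe3 (blk 28, set 0) → MISS  vc=[4, 24]
6: 0x22 (blk 4, set 0) → VC-HIT  vc=[28, 24]
7: 0xc3 (blk 24, set 0) → VC-HIT  vc=[28, 4]
8: 0xf8 (blk 31, set 3) → MISS  vc=[28, 4]
9: 0x79 (blk 15, set 3) → MISS  vc=[28, 4, 31]
10: 0x3e (blk 7, set 3) → MISS  vc=[28, 4, 31, 15]
11: 0x7d (blk 15, set 3) → VC-HIT  vc=[28, 4, 31, 7]
12: 0x7d (blk 15, set 3) → L1-HIT  vc=[28, 4, 31, 7]
13: 0x27 (blk 4, set 0) → VC-HIT  vc=[28, 24, 31, 7]
14: 0xf9 (blk 31, set 3) → VC-HIT  vc=[28, 24, 15, 7]

MISSES = 6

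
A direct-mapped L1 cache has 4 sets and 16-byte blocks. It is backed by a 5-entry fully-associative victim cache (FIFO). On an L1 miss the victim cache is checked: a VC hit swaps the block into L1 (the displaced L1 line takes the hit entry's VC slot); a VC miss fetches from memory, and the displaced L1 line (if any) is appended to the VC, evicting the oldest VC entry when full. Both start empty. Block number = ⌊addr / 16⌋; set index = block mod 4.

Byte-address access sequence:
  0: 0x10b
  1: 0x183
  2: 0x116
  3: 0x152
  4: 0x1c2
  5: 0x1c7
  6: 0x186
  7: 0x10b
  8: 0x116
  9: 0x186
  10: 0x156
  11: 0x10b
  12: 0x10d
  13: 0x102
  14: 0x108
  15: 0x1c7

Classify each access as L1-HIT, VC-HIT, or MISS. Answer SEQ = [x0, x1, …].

#0 0x10b→b16/s0 MISS; vc=[]
#1 0x183→b24/s0 MISS; vc=[16]
#2 0x116→b17/s1 MISS; vc=[16]
#3 0x152→b21/s1 MISS; vc=[16,17]
#4 0x1c2→b28/s0 MISS; vc=[16,17,24]
#5 0x1c7→b28/s0 L1-HIT; vc=[16,17,24]
#6 0x186→b24/s0 VC-HIT; vc=[16,17,28]
#7 0x10b→b16/s0 VC-HIT; vc=[24,17,28]
#8 0x116→b17/s1 VC-HIT; vc=[24,21,28]
#9 0x186→b24/s0 VC-HIT; vc=[16,21,28]
#10 0x156→b21/s1 VC-HIT; vc=[16,17,28]
#11 0x10b→b16/s0 VC-HIT; vc=[24,17,28]
#12 0x10d→b16/s0 L1-HIT; vc=[24,17,28]
#13 0x102→b16/s0 L1-HIT; vc=[24,17,28]
#14 0x108→b16/s0 L1-HIT; vc=[24,17,28]
#15 0x1c7→b28/s0 VC-HIT; vc=[24,17,16]

SEQ = [MISS, MISS, MISS, MISS, MISS, L1-HIT, VC-HIT, VC-HIT, VC-HIT, VC-HIT, VC-HIT, VC-HIT, L1-HIT, L1-HIT, L1-HIT, VC-HIT]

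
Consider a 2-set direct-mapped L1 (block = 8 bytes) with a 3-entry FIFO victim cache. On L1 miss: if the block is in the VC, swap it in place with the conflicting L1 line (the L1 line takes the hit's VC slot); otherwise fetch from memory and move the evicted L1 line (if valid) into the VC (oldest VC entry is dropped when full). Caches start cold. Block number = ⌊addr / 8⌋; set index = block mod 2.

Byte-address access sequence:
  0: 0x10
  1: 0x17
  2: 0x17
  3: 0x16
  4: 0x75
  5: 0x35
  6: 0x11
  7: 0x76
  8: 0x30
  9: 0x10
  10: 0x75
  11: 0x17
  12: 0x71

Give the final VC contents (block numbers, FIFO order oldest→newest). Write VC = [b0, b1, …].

VC = [2, 6]

#0 0x10→b2/s0 MISS; vc=[]
#1 0x17→b2/s0 L1-HIT; vc=[]
#2 0x17→b2/s0 L1-HIT; vc=[]
#3 0x16→b2/s0 L1-HIT; vc=[]
#4 0x75→b14/s0 MISS; vc=[2]
#5 0x35→b6/s0 MISS; vc=[2,14]
#6 0x11→b2/s0 VC-HIT; vc=[6,14]
#7 0x76→b14/s0 VC-HIT; vc=[6,2]
#8 0x30→b6/s0 VC-HIT; vc=[14,2]
#9 0x10→b2/s0 VC-HIT; vc=[14,6]
#10 0x75→b14/s0 VC-HIT; vc=[2,6]
#11 0x17→b2/s0 VC-HIT; vc=[14,6]
#12 0x71→b14/s0 VC-HIT; vc=[2,6]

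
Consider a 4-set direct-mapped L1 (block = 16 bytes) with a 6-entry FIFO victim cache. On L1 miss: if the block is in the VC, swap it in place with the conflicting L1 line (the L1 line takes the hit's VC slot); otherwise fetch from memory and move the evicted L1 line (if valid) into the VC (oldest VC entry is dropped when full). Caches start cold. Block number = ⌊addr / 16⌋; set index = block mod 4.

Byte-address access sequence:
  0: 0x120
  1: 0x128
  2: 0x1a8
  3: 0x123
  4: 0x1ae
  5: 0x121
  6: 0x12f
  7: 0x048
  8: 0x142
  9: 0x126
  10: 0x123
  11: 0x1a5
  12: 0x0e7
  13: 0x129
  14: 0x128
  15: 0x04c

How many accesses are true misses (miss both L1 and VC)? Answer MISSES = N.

MISSES = 5

0: 0x120 (blk 18, set 2) → MISS  vc=[]
1: 0x128 (blk 18, set 2) → L1-HIT  vc=[]
2: 0x1a8 (blk 26, set 2) → MISS  vc=[18]
3: 0x123 (blk 18, set 2) → VC-HIT  vc=[26]
4: 0x1ae (blk 26, set 2) → VC-HIT  vc=[18]
5: 0x121 (blk 18, set 2) → VC-HIT  vc=[26]
6: 0x12f (blk 18, set 2) → L1-HIT  vc=[26]
7: 0x48 (blk 4, set 0) → MISS  vc=[26]
8: 0x142 (blk 20, set 0) → MISS  vc=[26, 4]
9: 0x126 (blk 18, set 2) → L1-HIT  vc=[26, 4]
10: 0x123 (blk 18, set 2) → L1-HIT  vc=[26, 4]
11: 0x1a5 (blk 26, set 2) → VC-HIT  vc=[18, 4]
12: 0xe7 (blk 14, set 2) → MISS  vc=[18, 4, 26]
13: 0x129 (blk 18, set 2) → VC-HIT  vc=[14, 4, 26]
14: 0x128 (blk 18, set 2) → L1-HIT  vc=[14, 4, 26]
15: 0x4c (blk 4, set 0) → VC-HIT  vc=[14, 20, 26]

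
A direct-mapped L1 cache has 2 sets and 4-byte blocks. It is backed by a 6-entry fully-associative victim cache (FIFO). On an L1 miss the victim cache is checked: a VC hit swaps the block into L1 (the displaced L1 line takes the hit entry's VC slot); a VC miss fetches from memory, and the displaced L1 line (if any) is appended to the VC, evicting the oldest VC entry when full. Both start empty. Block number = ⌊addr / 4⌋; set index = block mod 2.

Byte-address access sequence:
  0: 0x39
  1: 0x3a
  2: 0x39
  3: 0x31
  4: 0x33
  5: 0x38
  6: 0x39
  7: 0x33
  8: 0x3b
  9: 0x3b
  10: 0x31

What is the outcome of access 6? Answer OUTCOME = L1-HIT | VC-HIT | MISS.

  [0] addr=0x39 blk=14 s=0: MISS | VC []
  [1] addr=0x3a blk=14 s=0: L1-HIT | VC []
  [2] addr=0x39 blk=14 s=0: L1-HIT | VC []
  [3] addr=0x31 blk=12 s=0: MISS | VC [14]
  [4] addr=0x33 blk=12 s=0: L1-HIT | VC [14]
  [5] addr=0x38 blk=14 s=0: VC-HIT | VC [12]
  [6] addr=0x39 blk=14 s=0: L1-HIT | VC [12]
  [7] addr=0x33 blk=12 s=0: VC-HIT | VC [14]
  [8] addr=0x3b blk=14 s=0: VC-HIT | VC [12]
  [9] addr=0x3b blk=14 s=0: L1-HIT | VC [12]
  [10] addr=0x31 blk=12 s=0: VC-HIT | VC [14]

OUTCOME = L1-HIT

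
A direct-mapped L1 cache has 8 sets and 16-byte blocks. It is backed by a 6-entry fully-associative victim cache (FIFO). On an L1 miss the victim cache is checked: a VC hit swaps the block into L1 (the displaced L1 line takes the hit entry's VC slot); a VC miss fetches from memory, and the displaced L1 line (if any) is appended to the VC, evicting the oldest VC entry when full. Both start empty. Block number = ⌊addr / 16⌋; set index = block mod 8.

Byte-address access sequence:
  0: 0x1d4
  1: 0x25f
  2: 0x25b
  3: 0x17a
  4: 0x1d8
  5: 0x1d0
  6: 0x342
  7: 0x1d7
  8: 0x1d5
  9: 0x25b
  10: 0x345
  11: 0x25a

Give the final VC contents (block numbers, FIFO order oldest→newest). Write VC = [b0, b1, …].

VC = [29]

0: 0x1d4 (blk 29, set 5) → MISS  vc=[]
1: 0x25f (blk 37, set 5) → MISS  vc=[29]
2: 0x25b (blk 37, set 5) → L1-HIT  vc=[29]
3: 0x17a (blk 23, set 7) → MISS  vc=[29]
4: 0x1d8 (blk 29, set 5) → VC-HIT  vc=[37]
5: 0x1d0 (blk 29, set 5) → L1-HIT  vc=[37]
6: 0x342 (blk 52, set 4) → MISS  vc=[37]
7: 0x1d7 (blk 29, set 5) → L1-HIT  vc=[37]
8: 0x1d5 (blk 29, set 5) → L1-HIT  vc=[37]
9: 0x25b (blk 37, set 5) → VC-HIT  vc=[29]
10: 0x345 (blk 52, set 4) → L1-HIT  vc=[29]
11: 0x25a (blk 37, set 5) → L1-HIT  vc=[29]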